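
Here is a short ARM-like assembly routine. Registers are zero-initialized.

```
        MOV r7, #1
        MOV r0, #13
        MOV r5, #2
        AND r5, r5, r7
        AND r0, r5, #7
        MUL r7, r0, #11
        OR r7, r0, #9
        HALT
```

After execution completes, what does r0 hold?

0

after MOV r7, #1: r7=1
after MOV r0, #13: r0=13
after MOV r5, #2: r5=2
after AND r5, r5, r7: r5=2&1=0
after AND r0, r5, #7: r0=0&7=0
after MUL r7, r0, #11: r7=0*11=0
after OR r7, r0, #9: r7=0|9=9
halt.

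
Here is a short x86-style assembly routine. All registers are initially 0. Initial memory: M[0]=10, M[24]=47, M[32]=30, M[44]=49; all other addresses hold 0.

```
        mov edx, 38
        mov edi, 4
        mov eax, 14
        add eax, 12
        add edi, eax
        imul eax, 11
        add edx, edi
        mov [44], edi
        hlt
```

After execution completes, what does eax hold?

286

edx=38
edi=4
eax=14
eax=14+12=26
edi=4+26=30
eax=26*11=286
edx=38+30=68
mov [44], edi → M[44]=30
halt.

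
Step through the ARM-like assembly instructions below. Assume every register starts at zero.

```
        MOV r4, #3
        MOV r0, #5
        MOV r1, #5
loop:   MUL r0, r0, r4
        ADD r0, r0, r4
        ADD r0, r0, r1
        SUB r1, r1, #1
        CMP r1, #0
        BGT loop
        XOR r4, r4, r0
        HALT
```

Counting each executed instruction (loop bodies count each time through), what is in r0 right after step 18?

after MOV r4, #3: r4=3
after MOV r0, #5: r0=5
after MOV r1, #5: r1=5
after MUL r0, r0, r4: r0=5*3=15
after ADD r0, r0, r4: r0=15+3=18
after ADD r0, r0, r1: r0=18+5=23
after SUB r1, r1, #1: r1=5-1=4
CMP r1, #0  (cmp 4,0)
BGT loop: taken
after MUL r0, r0, r4: r0=23*3=69
after ADD r0, r0, r4: r0=69+3=72
after ADD r0, r0, r1: r0=72+4=76
after SUB r1, r1, #1: r1=4-1=3
CMP r1, #0  (cmp 3,0)
BGT loop: taken
after MUL r0, r0, r4: r0=76*3=228
after ADD r0, r0, r4: r0=228+3=231
after ADD r0, r0, r1: r0=231+3=234
After step 18: r0 = 234.

234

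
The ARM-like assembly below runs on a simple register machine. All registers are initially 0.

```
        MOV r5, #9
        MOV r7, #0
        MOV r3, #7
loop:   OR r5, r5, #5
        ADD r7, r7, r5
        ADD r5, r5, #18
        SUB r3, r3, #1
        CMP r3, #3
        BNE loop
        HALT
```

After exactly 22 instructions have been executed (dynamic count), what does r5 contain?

r5=9
r7=0
r3=7
r5=9|5=13
r7=0+13=13
r5=13+18=31
r3=7-1=6
CMP r3, #3  (cmp 6,3)
BNE loop: taken
r5=31|5=31
r7=13+31=44
r5=31+18=49
r3=6-1=5
CMP r3, #3  (cmp 5,3)
BNE loop: taken
r5=49|5=53
r7=44+53=97
r5=53+18=71
r3=5-1=4
CMP r3, #3  (cmp 4,3)
BNE loop: taken
r5=71|5=71
After step 22: r5 = 71.

71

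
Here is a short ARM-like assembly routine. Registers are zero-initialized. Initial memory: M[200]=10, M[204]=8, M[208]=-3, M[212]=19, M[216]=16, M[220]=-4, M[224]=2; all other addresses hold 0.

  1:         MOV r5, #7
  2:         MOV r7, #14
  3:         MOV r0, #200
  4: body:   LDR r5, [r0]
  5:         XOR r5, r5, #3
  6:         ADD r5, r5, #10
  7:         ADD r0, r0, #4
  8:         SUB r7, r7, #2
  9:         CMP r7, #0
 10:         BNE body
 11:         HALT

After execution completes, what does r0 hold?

228

r5=7
r7=14
r0=200
r5=M[200]=10
r5=10^3=9
r5=9+10=19
r0=200+4=204
r7=14-2=12
CMP r7, #0  (cmp 12,0)
BNE body: taken
r5=M[204]=8
r5=8^3=11
r5=11+10=21
r0=204+4=208
r7=12-2=10
CMP r7, #0  (cmp 10,0)
BNE body: taken
r5=M[208]=-3
r5=(-3)^3=-2
r5=(-2)+10=8
r0=208+4=212
r7=10-2=8
CMP r7, #0  (cmp 8,0)
BNE body: taken
r5=M[212]=19
r5=19^3=16
r5=16+10=26
r0=212+4=216
r7=8-2=6
CMP r7, #0  (cmp 6,0)
BNE body: taken
r5=M[216]=16
r5=16^3=19
r5=19+10=29
r0=216+4=220
r7=6-2=4
CMP r7, #0  (cmp 4,0)
BNE body: taken
r5=M[220]=-4
r5=(-4)^3=-1
r5=(-1)+10=9
r0=220+4=224
r7=4-2=2
CMP r7, #0  (cmp 2,0)
BNE body: taken
r5=M[224]=2
r5=2^3=1
r5=1+10=11
r0=224+4=228
r7=2-2=0
CMP r7, #0  (cmp 0,0)
BNE body: not taken
halt.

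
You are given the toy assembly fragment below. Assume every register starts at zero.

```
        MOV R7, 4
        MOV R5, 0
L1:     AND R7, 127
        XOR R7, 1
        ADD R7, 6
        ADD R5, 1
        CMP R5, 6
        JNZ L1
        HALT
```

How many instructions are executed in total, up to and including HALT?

39

R7=4
R5=0
R7=4&127=4
R7=4^1=5
R7=5+6=11
R5=0+1=1
CMP R5, 6  (cmp 1,6)
JNZ L1: taken
R7=11&127=11
R7=11^1=10
R7=10+6=16
R5=1+1=2
CMP R5, 6  (cmp 2,6)
JNZ L1: taken
R7=16&127=16
R7=16^1=17
R7=17+6=23
R5=2+1=3
CMP R5, 6  (cmp 3,6)
JNZ L1: taken
R7=23&127=23
R7=23^1=22
R7=22+6=28
R5=3+1=4
CMP R5, 6  (cmp 4,6)
JNZ L1: taken
R7=28&127=28
R7=28^1=29
R7=29+6=35
R5=4+1=5
CMP R5, 6  (cmp 5,6)
JNZ L1: taken
R7=35&127=35
R7=35^1=34
R7=34+6=40
R5=5+1=6
CMP R5, 6  (cmp 6,6)
JNZ L1: not taken
halt.
Total executed instructions: 39.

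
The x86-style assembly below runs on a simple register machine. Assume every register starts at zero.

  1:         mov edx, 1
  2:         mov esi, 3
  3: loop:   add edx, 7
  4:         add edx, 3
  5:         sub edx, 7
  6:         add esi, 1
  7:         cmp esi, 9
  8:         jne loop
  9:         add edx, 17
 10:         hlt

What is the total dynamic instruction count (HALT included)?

40

mov edx, 1 → edx=1
mov esi, 3 → esi=3
add edx, 7 → edx=1+7=8
add edx, 3 → edx=8+3=11
sub edx, 7 → edx=11-7=4
add esi, 1 → esi=3+1=4
cmp esi, 9  (cmp 4,9)
jne loop: taken
add edx, 7 → edx=4+7=11
add edx, 3 → edx=11+3=14
sub edx, 7 → edx=14-7=7
add esi, 1 → esi=4+1=5
cmp esi, 9  (cmp 5,9)
jne loop: taken
add edx, 7 → edx=7+7=14
add edx, 3 → edx=14+3=17
sub edx, 7 → edx=17-7=10
add esi, 1 → esi=5+1=6
cmp esi, 9  (cmp 6,9)
jne loop: taken
add edx, 7 → edx=10+7=17
add edx, 3 → edx=17+3=20
sub edx, 7 → edx=20-7=13
add esi, 1 → esi=6+1=7
cmp esi, 9  (cmp 7,9)
jne loop: taken
add edx, 7 → edx=13+7=20
add edx, 3 → edx=20+3=23
sub edx, 7 → edx=23-7=16
add esi, 1 → esi=7+1=8
cmp esi, 9  (cmp 8,9)
jne loop: taken
add edx, 7 → edx=16+7=23
add edx, 3 → edx=23+3=26
sub edx, 7 → edx=26-7=19
add esi, 1 → esi=8+1=9
cmp esi, 9  (cmp 9,9)
jne loop: not taken
add edx, 17 → edx=19+17=36
halt.
Total executed instructions: 40.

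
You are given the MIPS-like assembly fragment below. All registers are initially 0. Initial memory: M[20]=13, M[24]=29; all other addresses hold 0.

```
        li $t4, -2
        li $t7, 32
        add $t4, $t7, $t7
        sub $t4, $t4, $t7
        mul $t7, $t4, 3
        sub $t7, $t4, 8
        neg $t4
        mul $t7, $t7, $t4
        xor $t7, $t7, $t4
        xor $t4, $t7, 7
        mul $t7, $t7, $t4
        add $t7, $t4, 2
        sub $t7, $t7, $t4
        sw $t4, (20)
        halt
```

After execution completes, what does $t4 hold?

743

after li $t4, -2: $t4=-2
after li $t7, 32: $t7=32
after add $t4, $t7, $t7: $t4=32+32=64
after sub $t4, $t4, $t7: $t4=64-32=32
after mul $t7, $t4, 3: $t7=32*3=96
after sub $t7, $t4, 8: $t7=32-8=24
after neg $t4: $t4=-(32)=-32
after mul $t7, $t7, $t4: $t7=24*(-32)=-768
after xor $t7, $t7, $t4: $t7=(-768)^(-32)=736
after xor $t4, $t7, 7: $t4=736^7=743
after mul $t7, $t7, $t4: $t7=736*743=546848
after add $t7, $t4, 2: $t7=743+2=745
after sub $t7, $t7, $t4: $t7=745-743=2
sw $t4, (20) → M[20]=743
halt.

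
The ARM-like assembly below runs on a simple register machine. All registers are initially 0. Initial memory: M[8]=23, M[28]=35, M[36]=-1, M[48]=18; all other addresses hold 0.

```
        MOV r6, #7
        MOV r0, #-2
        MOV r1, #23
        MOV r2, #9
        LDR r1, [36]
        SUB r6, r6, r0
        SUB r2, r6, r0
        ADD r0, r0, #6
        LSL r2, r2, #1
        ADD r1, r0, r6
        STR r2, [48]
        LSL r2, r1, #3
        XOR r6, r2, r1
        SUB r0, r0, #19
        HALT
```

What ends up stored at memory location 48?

after MOV r6, #7: r6=7
after MOV r0, #-2: r0=-2
after MOV r1, #23: r1=23
after MOV r2, #9: r2=9
after LDR r1, [36]: r1=M[36]=-1
after SUB r6, r6, r0: r6=7-(-2)=9
after SUB r2, r6, r0: r2=9-(-2)=11
after ADD r0, r0, #6: r0=(-2)+6=4
after LSL r2, r2, #1: r2=11<<1=22
after ADD r1, r0, r6: r1=4+9=13
STR r2, [48] → M[48]=22
after LSL r2, r1, #3: r2=13<<3=104
after XOR r6, r2, r1: r6=104^13=101
after SUB r0, r0, #19: r0=4-19=-15
halt.

22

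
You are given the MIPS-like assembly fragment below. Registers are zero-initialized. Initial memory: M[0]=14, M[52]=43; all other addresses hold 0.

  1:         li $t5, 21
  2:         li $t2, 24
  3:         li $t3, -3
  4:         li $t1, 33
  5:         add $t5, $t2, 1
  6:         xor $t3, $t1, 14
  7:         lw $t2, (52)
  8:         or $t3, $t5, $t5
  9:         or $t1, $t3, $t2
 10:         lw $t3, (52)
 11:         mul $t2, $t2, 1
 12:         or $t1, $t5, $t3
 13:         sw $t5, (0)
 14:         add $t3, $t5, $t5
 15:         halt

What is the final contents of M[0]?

after li $t5, 21: $t5=21
after li $t2, 24: $t2=24
after li $t3, -3: $t3=-3
after li $t1, 33: $t1=33
after add $t5, $t2, 1: $t5=24+1=25
after xor $t3, $t1, 14: $t3=33^14=47
after lw $t2, (52): $t2=M[52]=43
after or $t3, $t5, $t5: $t3=25|25=25
after or $t1, $t3, $t2: $t1=25|43=59
after lw $t3, (52): $t3=M[52]=43
after mul $t2, $t2, 1: $t2=43*1=43
after or $t1, $t5, $t3: $t1=25|43=59
sw $t5, (0) → M[0]=25
after add $t3, $t5, $t5: $t3=25+25=50
halt.

25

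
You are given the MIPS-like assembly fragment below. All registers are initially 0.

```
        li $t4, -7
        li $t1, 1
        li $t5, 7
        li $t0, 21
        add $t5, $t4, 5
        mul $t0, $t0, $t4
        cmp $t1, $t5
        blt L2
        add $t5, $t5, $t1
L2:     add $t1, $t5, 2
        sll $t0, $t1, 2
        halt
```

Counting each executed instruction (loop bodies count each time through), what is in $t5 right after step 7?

$t4=-7
$t1=1
$t5=7
$t0=21
$t5=(-7)+5=-2
$t0=21*(-7)=-147
cmp $t1, $t5  (cmp 1,-2)
After step 7: $t5 = -2.

-2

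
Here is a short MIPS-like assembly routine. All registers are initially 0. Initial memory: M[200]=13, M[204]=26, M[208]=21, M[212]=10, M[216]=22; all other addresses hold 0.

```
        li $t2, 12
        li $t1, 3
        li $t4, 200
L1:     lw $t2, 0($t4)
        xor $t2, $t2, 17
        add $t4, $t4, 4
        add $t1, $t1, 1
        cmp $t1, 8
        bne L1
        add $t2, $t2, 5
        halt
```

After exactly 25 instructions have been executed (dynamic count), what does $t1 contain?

7

$t2=12
$t1=3
$t4=200
$t2=M[200]=13
$t2=13^17=28
$t4=200+4=204
$t1=3+1=4
cmp $t1, 8  (cmp 4,8)
bne L1: taken
$t2=M[204]=26
$t2=26^17=11
$t4=204+4=208
$t1=4+1=5
cmp $t1, 8  (cmp 5,8)
bne L1: taken
$t2=M[208]=21
$t2=21^17=4
$t4=208+4=212
$t1=5+1=6
cmp $t1, 8  (cmp 6,8)
bne L1: taken
$t2=M[212]=10
$t2=10^17=27
$t4=212+4=216
$t1=6+1=7
After step 25: $t1 = 7.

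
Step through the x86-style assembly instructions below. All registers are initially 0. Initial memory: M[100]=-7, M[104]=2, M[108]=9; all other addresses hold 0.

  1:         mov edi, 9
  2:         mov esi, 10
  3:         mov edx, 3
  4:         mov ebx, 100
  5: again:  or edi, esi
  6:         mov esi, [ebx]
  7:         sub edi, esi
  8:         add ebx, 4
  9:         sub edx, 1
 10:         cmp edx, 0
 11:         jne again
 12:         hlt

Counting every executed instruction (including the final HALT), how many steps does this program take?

edi=9
esi=10
edx=3
ebx=100
edi=9|10=11
esi=M[100]=-7
edi=11-(-7)=18
ebx=100+4=104
edx=3-1=2
cmp edx, 0  (cmp 2,0)
jne again: taken
edi=18|(-7)=-5
esi=M[104]=2
edi=(-5)-2=-7
ebx=104+4=108
edx=2-1=1
cmp edx, 0  (cmp 1,0)
jne again: taken
edi=(-7)|2=-5
esi=M[108]=9
edi=(-5)-9=-14
ebx=108+4=112
edx=1-1=0
cmp edx, 0  (cmp 0,0)
jne again: not taken
halt.
Total executed instructions: 26.

26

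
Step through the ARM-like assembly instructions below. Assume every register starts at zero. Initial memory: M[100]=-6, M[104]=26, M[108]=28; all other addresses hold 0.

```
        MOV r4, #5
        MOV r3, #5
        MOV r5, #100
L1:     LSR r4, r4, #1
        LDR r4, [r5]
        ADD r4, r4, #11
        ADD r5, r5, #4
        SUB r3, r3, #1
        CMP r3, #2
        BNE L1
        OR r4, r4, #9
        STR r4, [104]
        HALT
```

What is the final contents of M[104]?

MOV r4, #5 → r4=5
MOV r3, #5 → r3=5
MOV r5, #100 → r5=100
LSR r4, r4, #1 → r4=5>>1=2
LDR r4, [r5] → r4=M[100]=-6
ADD r4, r4, #11 → r4=(-6)+11=5
ADD r5, r5, #4 → r5=100+4=104
SUB r3, r3, #1 → r3=5-1=4
CMP r3, #2  (cmp 4,2)
BNE L1: taken
LSR r4, r4, #1 → r4=5>>1=2
LDR r4, [r5] → r4=M[104]=26
ADD r4, r4, #11 → r4=26+11=37
ADD r5, r5, #4 → r5=104+4=108
SUB r3, r3, #1 → r3=4-1=3
CMP r3, #2  (cmp 3,2)
BNE L1: taken
LSR r4, r4, #1 → r4=37>>1=18
LDR r4, [r5] → r4=M[108]=28
ADD r4, r4, #11 → r4=28+11=39
ADD r5, r5, #4 → r5=108+4=112
SUB r3, r3, #1 → r3=3-1=2
CMP r3, #2  (cmp 2,2)
BNE L1: not taken
OR r4, r4, #9 → r4=39|9=47
STR r4, [104] → M[104]=47
halt.

47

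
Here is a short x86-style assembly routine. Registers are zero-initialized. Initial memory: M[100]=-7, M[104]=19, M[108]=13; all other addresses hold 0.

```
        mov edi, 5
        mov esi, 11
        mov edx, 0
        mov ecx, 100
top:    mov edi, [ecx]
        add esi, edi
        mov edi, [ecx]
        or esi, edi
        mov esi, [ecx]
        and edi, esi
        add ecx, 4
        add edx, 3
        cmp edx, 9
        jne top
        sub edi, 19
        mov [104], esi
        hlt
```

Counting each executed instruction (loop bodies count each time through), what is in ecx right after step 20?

edi=5
esi=11
edx=0
ecx=100
edi=M[100]=-7
esi=11+(-7)=4
edi=M[100]=-7
esi=4|(-7)=-3
esi=M[100]=-7
edi=(-7)&(-7)=-7
ecx=100+4=104
edx=0+3=3
cmp edx, 9  (cmp 3,9)
jne top: taken
edi=M[104]=19
esi=(-7)+19=12
edi=M[104]=19
esi=12|19=31
esi=M[104]=19
edi=19&19=19
After step 20: ecx = 104.

104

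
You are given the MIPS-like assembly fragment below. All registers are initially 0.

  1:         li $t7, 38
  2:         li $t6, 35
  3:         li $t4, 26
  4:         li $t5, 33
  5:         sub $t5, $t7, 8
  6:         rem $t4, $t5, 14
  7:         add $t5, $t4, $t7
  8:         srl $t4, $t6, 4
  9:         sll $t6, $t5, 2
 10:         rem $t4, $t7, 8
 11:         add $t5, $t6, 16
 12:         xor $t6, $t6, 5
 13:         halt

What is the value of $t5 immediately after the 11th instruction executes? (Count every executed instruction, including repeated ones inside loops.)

after li $t7, 38: $t7=38
after li $t6, 35: $t6=35
after li $t4, 26: $t4=26
after li $t5, 33: $t5=33
after sub $t5, $t7, 8: $t5=38-8=30
after rem $t4, $t5, 14: $t4=30%14=2
after add $t5, $t4, $t7: $t5=2+38=40
after srl $t4, $t6, 4: $t4=35>>4=2
after sll $t6, $t5, 2: $t6=40<<2=160
after rem $t4, $t7, 8: $t4=38%8=6
after add $t5, $t6, 16: $t5=160+16=176
After step 11: $t5 = 176.

176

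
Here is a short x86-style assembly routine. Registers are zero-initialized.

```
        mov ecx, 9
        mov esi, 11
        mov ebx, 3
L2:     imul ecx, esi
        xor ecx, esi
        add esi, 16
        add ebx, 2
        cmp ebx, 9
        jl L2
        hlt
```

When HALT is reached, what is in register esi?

after mov ecx, 9: ecx=9
after mov esi, 11: esi=11
after mov ebx, 3: ebx=3
after imul ecx, esi: ecx=9*11=99
after xor ecx, esi: ecx=99^11=104
after add esi, 16: esi=11+16=27
after add ebx, 2: ebx=3+2=5
cmp ebx, 9  (cmp 5,9)
jl L2: taken
after imul ecx, esi: ecx=104*27=2808
after xor ecx, esi: ecx=2808^27=2787
after add esi, 16: esi=27+16=43
after add ebx, 2: ebx=5+2=7
cmp ebx, 9  (cmp 7,9)
jl L2: taken
after imul ecx, esi: ecx=2787*43=119841
after xor ecx, esi: ecx=119841^43=119818
after add esi, 16: esi=43+16=59
after add ebx, 2: ebx=7+2=9
cmp ebx, 9  (cmp 9,9)
jl L2: not taken
halt.

59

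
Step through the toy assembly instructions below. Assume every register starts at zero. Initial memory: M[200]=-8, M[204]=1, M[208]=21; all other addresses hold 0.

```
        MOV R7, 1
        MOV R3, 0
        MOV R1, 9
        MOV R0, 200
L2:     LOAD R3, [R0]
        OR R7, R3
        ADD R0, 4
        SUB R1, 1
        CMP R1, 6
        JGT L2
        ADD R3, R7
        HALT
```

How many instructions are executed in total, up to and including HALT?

after MOV R7, 1: R7=1
after MOV R3, 0: R3=0
after MOV R1, 9: R1=9
after MOV R0, 200: R0=200
after LOAD R3, [R0]: R3=M[200]=-8
after OR R7, R3: R7=1|(-8)=-7
after ADD R0, 4: R0=200+4=204
after SUB R1, 1: R1=9-1=8
CMP R1, 6  (cmp 8,6)
JGT L2: taken
after LOAD R3, [R0]: R3=M[204]=1
after OR R7, R3: R7=(-7)|1=-7
after ADD R0, 4: R0=204+4=208
after SUB R1, 1: R1=8-1=7
CMP R1, 6  (cmp 7,6)
JGT L2: taken
after LOAD R3, [R0]: R3=M[208]=21
after OR R7, R3: R7=(-7)|21=-3
after ADD R0, 4: R0=208+4=212
after SUB R1, 1: R1=7-1=6
CMP R1, 6  (cmp 6,6)
JGT L2: not taken
after ADD R3, R7: R3=21+(-3)=18
halt.
Total executed instructions: 24.

24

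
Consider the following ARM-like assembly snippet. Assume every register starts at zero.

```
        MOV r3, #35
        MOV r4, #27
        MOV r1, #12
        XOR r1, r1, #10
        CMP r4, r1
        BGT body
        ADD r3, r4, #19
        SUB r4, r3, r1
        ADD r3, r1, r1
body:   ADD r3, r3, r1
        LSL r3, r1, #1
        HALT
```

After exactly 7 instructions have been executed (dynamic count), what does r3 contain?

41

after MOV r3, #35: r3=35
after MOV r4, #27: r4=27
after MOV r1, #12: r1=12
after XOR r1, r1, #10: r1=12^10=6
CMP r4, r1  (cmp 27,6)
BGT body: taken
after ADD r3, r3, r1: r3=35+6=41
After step 7: r3 = 41.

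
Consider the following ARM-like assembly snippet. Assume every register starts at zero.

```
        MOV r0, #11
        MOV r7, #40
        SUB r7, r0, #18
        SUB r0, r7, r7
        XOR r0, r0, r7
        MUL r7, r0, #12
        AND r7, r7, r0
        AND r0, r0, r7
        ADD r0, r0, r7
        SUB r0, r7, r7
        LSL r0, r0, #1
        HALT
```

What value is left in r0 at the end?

0

after MOV r0, #11: r0=11
after MOV r7, #40: r7=40
after SUB r7, r0, #18: r7=11-18=-7
after SUB r0, r7, r7: r0=(-7)-(-7)=0
after XOR r0, r0, r7: r0=0^(-7)=-7
after MUL r7, r0, #12: r7=(-7)*12=-84
after AND r7, r7, r0: r7=(-84)&(-7)=-88
after AND r0, r0, r7: r0=(-7)&(-88)=-88
after ADD r0, r0, r7: r0=(-88)+(-88)=-176
after SUB r0, r7, r7: r0=(-88)-(-88)=0
after LSL r0, r0, #1: r0=0<<1=0
halt.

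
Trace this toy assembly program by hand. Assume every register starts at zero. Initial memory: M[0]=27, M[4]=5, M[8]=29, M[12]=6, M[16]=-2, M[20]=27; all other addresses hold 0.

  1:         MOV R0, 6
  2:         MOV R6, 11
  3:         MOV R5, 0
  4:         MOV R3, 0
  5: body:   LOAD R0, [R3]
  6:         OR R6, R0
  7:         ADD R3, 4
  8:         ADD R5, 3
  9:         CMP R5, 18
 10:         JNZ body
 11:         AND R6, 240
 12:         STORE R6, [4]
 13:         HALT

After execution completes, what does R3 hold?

after MOV R0, 6: R0=6
after MOV R6, 11: R6=11
after MOV R5, 0: R5=0
after MOV R3, 0: R3=0
after LOAD R0, [R3]: R0=M[0]=27
after OR R6, R0: R6=11|27=27
after ADD R3, 4: R3=0+4=4
after ADD R5, 3: R5=0+3=3
CMP R5, 18  (cmp 3,18)
JNZ body: taken
after LOAD R0, [R3]: R0=M[4]=5
after OR R6, R0: R6=27|5=31
after ADD R3, 4: R3=4+4=8
after ADD R5, 3: R5=3+3=6
CMP R5, 18  (cmp 6,18)
JNZ body: taken
after LOAD R0, [R3]: R0=M[8]=29
after OR R6, R0: R6=31|29=31
after ADD R3, 4: R3=8+4=12
after ADD R5, 3: R5=6+3=9
CMP R5, 18  (cmp 9,18)
JNZ body: taken
after LOAD R0, [R3]: R0=M[12]=6
after OR R6, R0: R6=31|6=31
after ADD R3, 4: R3=12+4=16
after ADD R5, 3: R5=9+3=12
CMP R5, 18  (cmp 12,18)
JNZ body: taken
after LOAD R0, [R3]: R0=M[16]=-2
after OR R6, R0: R6=31|(-2)=-1
after ADD R3, 4: R3=16+4=20
after ADD R5, 3: R5=12+3=15
CMP R5, 18  (cmp 15,18)
JNZ body: taken
after LOAD R0, [R3]: R0=M[20]=27
after OR R6, R0: R6=(-1)|27=-1
after ADD R3, 4: R3=20+4=24
after ADD R5, 3: R5=15+3=18
CMP R5, 18  (cmp 18,18)
JNZ body: not taken
after AND R6, 240: R6=(-1)&240=240
STORE R6, [4] → M[4]=240
halt.

24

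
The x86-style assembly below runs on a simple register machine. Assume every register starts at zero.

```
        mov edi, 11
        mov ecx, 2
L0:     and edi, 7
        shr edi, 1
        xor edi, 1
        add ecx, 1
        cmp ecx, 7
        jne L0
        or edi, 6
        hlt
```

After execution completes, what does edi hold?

7

after mov edi, 11: edi=11
after mov ecx, 2: ecx=2
after and edi, 7: edi=11&7=3
after shr edi, 1: edi=3>>1=1
after xor edi, 1: edi=1^1=0
after add ecx, 1: ecx=2+1=3
cmp ecx, 7  (cmp 3,7)
jne L0: taken
after and edi, 7: edi=0&7=0
after shr edi, 1: edi=0>>1=0
after xor edi, 1: edi=0^1=1
after add ecx, 1: ecx=3+1=4
cmp ecx, 7  (cmp 4,7)
jne L0: taken
after and edi, 7: edi=1&7=1
after shr edi, 1: edi=1>>1=0
after xor edi, 1: edi=0^1=1
after add ecx, 1: ecx=4+1=5
cmp ecx, 7  (cmp 5,7)
jne L0: taken
after and edi, 7: edi=1&7=1
after shr edi, 1: edi=1>>1=0
after xor edi, 1: edi=0^1=1
after add ecx, 1: ecx=5+1=6
cmp ecx, 7  (cmp 6,7)
jne L0: taken
after and edi, 7: edi=1&7=1
after shr edi, 1: edi=1>>1=0
after xor edi, 1: edi=0^1=1
after add ecx, 1: ecx=6+1=7
cmp ecx, 7  (cmp 7,7)
jne L0: not taken
after or edi, 6: edi=1|6=7
halt.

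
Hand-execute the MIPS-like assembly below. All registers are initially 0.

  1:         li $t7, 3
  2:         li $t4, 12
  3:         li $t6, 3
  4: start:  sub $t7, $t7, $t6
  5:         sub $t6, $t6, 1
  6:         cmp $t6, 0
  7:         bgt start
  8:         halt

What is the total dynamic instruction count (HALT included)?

after li $t7, 3: $t7=3
after li $t4, 12: $t4=12
after li $t6, 3: $t6=3
after sub $t7, $t7, $t6: $t7=3-3=0
after sub $t6, $t6, 1: $t6=3-1=2
cmp $t6, 0  (cmp 2,0)
bgt start: taken
after sub $t7, $t7, $t6: $t7=0-2=-2
after sub $t6, $t6, 1: $t6=2-1=1
cmp $t6, 0  (cmp 1,0)
bgt start: taken
after sub $t7, $t7, $t6: $t7=(-2)-1=-3
after sub $t6, $t6, 1: $t6=1-1=0
cmp $t6, 0  (cmp 0,0)
bgt start: not taken
halt.
Total executed instructions: 16.

16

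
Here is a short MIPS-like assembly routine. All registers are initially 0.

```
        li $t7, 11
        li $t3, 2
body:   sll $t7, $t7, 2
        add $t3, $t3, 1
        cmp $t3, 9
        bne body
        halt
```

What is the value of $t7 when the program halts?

180224

after li $t7, 11: $t7=11
after li $t3, 2: $t3=2
after sll $t7, $t7, 2: $t7=11<<2=44
after add $t3, $t3, 1: $t3=2+1=3
cmp $t3, 9  (cmp 3,9)
bne body: taken
after sll $t7, $t7, 2: $t7=44<<2=176
after add $t3, $t3, 1: $t3=3+1=4
cmp $t3, 9  (cmp 4,9)
bne body: taken
after sll $t7, $t7, 2: $t7=176<<2=704
after add $t3, $t3, 1: $t3=4+1=5
cmp $t3, 9  (cmp 5,9)
bne body: taken
after sll $t7, $t7, 2: $t7=704<<2=2816
after add $t3, $t3, 1: $t3=5+1=6
cmp $t3, 9  (cmp 6,9)
bne body: taken
after sll $t7, $t7, 2: $t7=2816<<2=11264
after add $t3, $t3, 1: $t3=6+1=7
cmp $t3, 9  (cmp 7,9)
bne body: taken
after sll $t7, $t7, 2: $t7=11264<<2=45056
after add $t3, $t3, 1: $t3=7+1=8
cmp $t3, 9  (cmp 8,9)
bne body: taken
after sll $t7, $t7, 2: $t7=45056<<2=180224
after add $t3, $t3, 1: $t3=8+1=9
cmp $t3, 9  (cmp 9,9)
bne body: not taken
halt.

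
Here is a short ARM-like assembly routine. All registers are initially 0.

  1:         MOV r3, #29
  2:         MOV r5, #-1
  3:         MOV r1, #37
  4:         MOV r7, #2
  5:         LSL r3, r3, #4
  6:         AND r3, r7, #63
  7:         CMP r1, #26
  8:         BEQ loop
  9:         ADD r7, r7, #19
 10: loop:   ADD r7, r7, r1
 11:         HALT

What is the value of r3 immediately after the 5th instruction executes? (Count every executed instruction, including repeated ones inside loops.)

MOV r3, #29 → r3=29
MOV r5, #-1 → r5=-1
MOV r1, #37 → r1=37
MOV r7, #2 → r7=2
LSL r3, r3, #4 → r3=29<<4=464
After step 5: r3 = 464.

464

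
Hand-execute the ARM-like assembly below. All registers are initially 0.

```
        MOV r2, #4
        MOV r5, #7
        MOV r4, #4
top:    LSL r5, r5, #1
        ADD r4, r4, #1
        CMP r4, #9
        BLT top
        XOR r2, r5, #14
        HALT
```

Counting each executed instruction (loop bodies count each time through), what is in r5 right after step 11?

28

MOV r2, #4 → r2=4
MOV r5, #7 → r5=7
MOV r4, #4 → r4=4
LSL r5, r5, #1 → r5=7<<1=14
ADD r4, r4, #1 → r4=4+1=5
CMP r4, #9  (cmp 5,9)
BLT top: taken
LSL r5, r5, #1 → r5=14<<1=28
ADD r4, r4, #1 → r4=5+1=6
CMP r4, #9  (cmp 6,9)
BLT top: taken
After step 11: r5 = 28.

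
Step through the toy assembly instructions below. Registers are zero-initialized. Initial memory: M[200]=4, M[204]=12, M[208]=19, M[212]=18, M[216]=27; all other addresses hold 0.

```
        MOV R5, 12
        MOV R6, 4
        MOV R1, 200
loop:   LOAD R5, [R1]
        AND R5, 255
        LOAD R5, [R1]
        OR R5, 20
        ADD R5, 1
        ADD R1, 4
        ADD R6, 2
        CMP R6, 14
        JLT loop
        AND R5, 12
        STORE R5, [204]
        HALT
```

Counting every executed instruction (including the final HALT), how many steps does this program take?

after MOV R5, 12: R5=12
after MOV R6, 4: R6=4
after MOV R1, 200: R1=200
after LOAD R5, [R1]: R5=M[200]=4
after AND R5, 255: R5=4&255=4
after LOAD R5, [R1]: R5=M[200]=4
after OR R5, 20: R5=4|20=20
after ADD R5, 1: R5=20+1=21
after ADD R1, 4: R1=200+4=204
after ADD R6, 2: R6=4+2=6
CMP R6, 14  (cmp 6,14)
JLT loop: taken
after LOAD R5, [R1]: R5=M[204]=12
after AND R5, 255: R5=12&255=12
after LOAD R5, [R1]: R5=M[204]=12
after OR R5, 20: R5=12|20=28
after ADD R5, 1: R5=28+1=29
after ADD R1, 4: R1=204+4=208
after ADD R6, 2: R6=6+2=8
CMP R6, 14  (cmp 8,14)
JLT loop: taken
after LOAD R5, [R1]: R5=M[208]=19
after AND R5, 255: R5=19&255=19
after LOAD R5, [R1]: R5=M[208]=19
after OR R5, 20: R5=19|20=23
after ADD R5, 1: R5=23+1=24
after ADD R1, 4: R1=208+4=212
after ADD R6, 2: R6=8+2=10
CMP R6, 14  (cmp 10,14)
JLT loop: taken
after LOAD R5, [R1]: R5=M[212]=18
after AND R5, 255: R5=18&255=18
after LOAD R5, [R1]: R5=M[212]=18
after OR R5, 20: R5=18|20=22
after ADD R5, 1: R5=22+1=23
after ADD R1, 4: R1=212+4=216
after ADD R6, 2: R6=10+2=12
CMP R6, 14  (cmp 12,14)
JLT loop: taken
after LOAD R5, [R1]: R5=M[216]=27
after AND R5, 255: R5=27&255=27
after LOAD R5, [R1]: R5=M[216]=27
after OR R5, 20: R5=27|20=31
after ADD R5, 1: R5=31+1=32
after ADD R1, 4: R1=216+4=220
after ADD R6, 2: R6=12+2=14
CMP R6, 14  (cmp 14,14)
JLT loop: not taken
after AND R5, 12: R5=32&12=0
STORE R5, [204] → M[204]=0
halt.
Total executed instructions: 51.

51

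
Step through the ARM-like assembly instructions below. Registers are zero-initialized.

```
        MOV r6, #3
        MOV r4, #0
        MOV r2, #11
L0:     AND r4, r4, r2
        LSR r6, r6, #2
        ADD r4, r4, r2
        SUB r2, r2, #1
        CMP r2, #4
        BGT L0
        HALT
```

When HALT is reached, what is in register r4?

9

MOV r6, #3 → r6=3
MOV r4, #0 → r4=0
MOV r2, #11 → r2=11
AND r4, r4, r2 → r4=0&11=0
LSR r6, r6, #2 → r6=3>>2=0
ADD r4, r4, r2 → r4=0+11=11
SUB r2, r2, #1 → r2=11-1=10
CMP r2, #4  (cmp 10,4)
BGT L0: taken
AND r4, r4, r2 → r4=11&10=10
LSR r6, r6, #2 → r6=0>>2=0
ADD r4, r4, r2 → r4=10+10=20
SUB r2, r2, #1 → r2=10-1=9
CMP r2, #4  (cmp 9,4)
BGT L0: taken
AND r4, r4, r2 → r4=20&9=0
LSR r6, r6, #2 → r6=0>>2=0
ADD r4, r4, r2 → r4=0+9=9
SUB r2, r2, #1 → r2=9-1=8
CMP r2, #4  (cmp 8,4)
BGT L0: taken
AND r4, r4, r2 → r4=9&8=8
LSR r6, r6, #2 → r6=0>>2=0
ADD r4, r4, r2 → r4=8+8=16
SUB r2, r2, #1 → r2=8-1=7
CMP r2, #4  (cmp 7,4)
BGT L0: taken
AND r4, r4, r2 → r4=16&7=0
LSR r6, r6, #2 → r6=0>>2=0
ADD r4, r4, r2 → r4=0+7=7
SUB r2, r2, #1 → r2=7-1=6
CMP r2, #4  (cmp 6,4)
BGT L0: taken
AND r4, r4, r2 → r4=7&6=6
LSR r6, r6, #2 → r6=0>>2=0
ADD r4, r4, r2 → r4=6+6=12
SUB r2, r2, #1 → r2=6-1=5
CMP r2, #4  (cmp 5,4)
BGT L0: taken
AND r4, r4, r2 → r4=12&5=4
LSR r6, r6, #2 → r6=0>>2=0
ADD r4, r4, r2 → r4=4+5=9
SUB r2, r2, #1 → r2=5-1=4
CMP r2, #4  (cmp 4,4)
BGT L0: not taken
halt.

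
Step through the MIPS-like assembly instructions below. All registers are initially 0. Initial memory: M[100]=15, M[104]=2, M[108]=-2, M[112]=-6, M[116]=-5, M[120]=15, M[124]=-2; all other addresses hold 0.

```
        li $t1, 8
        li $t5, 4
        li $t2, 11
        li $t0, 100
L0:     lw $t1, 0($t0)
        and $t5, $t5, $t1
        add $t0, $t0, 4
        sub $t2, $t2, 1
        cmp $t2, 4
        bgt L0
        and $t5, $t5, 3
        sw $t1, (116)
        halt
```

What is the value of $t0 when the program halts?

128

li $t1, 8 → $t1=8
li $t5, 4 → $t5=4
li $t2, 11 → $t2=11
li $t0, 100 → $t0=100
lw $t1, 0($t0) → $t1=M[100]=15
and $t5, $t5, $t1 → $t5=4&15=4
add $t0, $t0, 4 → $t0=100+4=104
sub $t2, $t2, 1 → $t2=11-1=10
cmp $t2, 4  (cmp 10,4)
bgt L0: taken
lw $t1, 0($t0) → $t1=M[104]=2
and $t5, $t5, $t1 → $t5=4&2=0
add $t0, $t0, 4 → $t0=104+4=108
sub $t2, $t2, 1 → $t2=10-1=9
cmp $t2, 4  (cmp 9,4)
bgt L0: taken
lw $t1, 0($t0) → $t1=M[108]=-2
and $t5, $t5, $t1 → $t5=0&(-2)=0
add $t0, $t0, 4 → $t0=108+4=112
sub $t2, $t2, 1 → $t2=9-1=8
cmp $t2, 4  (cmp 8,4)
bgt L0: taken
lw $t1, 0($t0) → $t1=M[112]=-6
and $t5, $t5, $t1 → $t5=0&(-6)=0
add $t0, $t0, 4 → $t0=112+4=116
sub $t2, $t2, 1 → $t2=8-1=7
cmp $t2, 4  (cmp 7,4)
bgt L0: taken
lw $t1, 0($t0) → $t1=M[116]=-5
and $t5, $t5, $t1 → $t5=0&(-5)=0
add $t0, $t0, 4 → $t0=116+4=120
sub $t2, $t2, 1 → $t2=7-1=6
cmp $t2, 4  (cmp 6,4)
bgt L0: taken
lw $t1, 0($t0) → $t1=M[120]=15
and $t5, $t5, $t1 → $t5=0&15=0
add $t0, $t0, 4 → $t0=120+4=124
sub $t2, $t2, 1 → $t2=6-1=5
cmp $t2, 4  (cmp 5,4)
bgt L0: taken
lw $t1, 0($t0) → $t1=M[124]=-2
and $t5, $t5, $t1 → $t5=0&(-2)=0
add $t0, $t0, 4 → $t0=124+4=128
sub $t2, $t2, 1 → $t2=5-1=4
cmp $t2, 4  (cmp 4,4)
bgt L0: not taken
and $t5, $t5, 3 → $t5=0&3=0
sw $t1, (116) → M[116]=-2
halt.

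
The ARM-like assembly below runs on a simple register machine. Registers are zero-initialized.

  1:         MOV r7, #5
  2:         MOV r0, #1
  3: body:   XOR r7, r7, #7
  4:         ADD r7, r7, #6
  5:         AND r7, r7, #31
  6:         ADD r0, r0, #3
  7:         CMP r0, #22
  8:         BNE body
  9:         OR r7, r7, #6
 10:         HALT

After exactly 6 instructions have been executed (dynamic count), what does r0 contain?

MOV r7, #5 → r7=5
MOV r0, #1 → r0=1
XOR r7, r7, #7 → r7=5^7=2
ADD r7, r7, #6 → r7=2+6=8
AND r7, r7, #31 → r7=8&31=8
ADD r0, r0, #3 → r0=1+3=4
After step 6: r0 = 4.

4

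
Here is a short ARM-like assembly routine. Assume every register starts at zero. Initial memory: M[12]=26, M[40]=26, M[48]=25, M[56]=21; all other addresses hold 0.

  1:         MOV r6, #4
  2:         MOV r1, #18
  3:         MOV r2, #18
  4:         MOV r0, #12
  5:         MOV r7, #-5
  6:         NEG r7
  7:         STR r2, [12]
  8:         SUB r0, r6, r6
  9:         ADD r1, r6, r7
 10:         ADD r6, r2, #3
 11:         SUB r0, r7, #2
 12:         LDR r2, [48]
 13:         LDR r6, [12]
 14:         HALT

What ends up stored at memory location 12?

18

r6=4
r1=18
r2=18
r0=12
r7=-5
r7=-(-5)=5
STR r2, [12] → M[12]=18
r0=4-4=0
r1=4+5=9
r6=18+3=21
r0=5-2=3
r2=M[48]=25
r6=M[12]=18
halt.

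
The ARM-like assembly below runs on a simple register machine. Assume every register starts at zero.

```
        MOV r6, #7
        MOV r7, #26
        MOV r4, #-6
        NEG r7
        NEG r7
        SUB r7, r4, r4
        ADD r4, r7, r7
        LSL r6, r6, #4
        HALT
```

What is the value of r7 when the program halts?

MOV r6, #7 → r6=7
MOV r7, #26 → r7=26
MOV r4, #-6 → r4=-6
NEG r7 → r7=-(26)=-26
NEG r7 → r7=-(-26)=26
SUB r7, r4, r4 → r7=(-6)-(-6)=0
ADD r4, r7, r7 → r4=0+0=0
LSL r6, r6, #4 → r6=7<<4=112
halt.

0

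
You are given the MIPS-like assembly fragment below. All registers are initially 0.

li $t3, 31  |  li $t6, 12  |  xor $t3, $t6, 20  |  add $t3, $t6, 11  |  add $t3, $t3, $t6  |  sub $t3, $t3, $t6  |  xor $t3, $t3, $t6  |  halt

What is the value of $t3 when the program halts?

li $t3, 31 → $t3=31
li $t6, 12 → $t6=12
xor $t3, $t6, 20 → $t3=12^20=24
add $t3, $t6, 11 → $t3=12+11=23
add $t3, $t3, $t6 → $t3=23+12=35
sub $t3, $t3, $t6 → $t3=35-12=23
xor $t3, $t3, $t6 → $t3=23^12=27
halt.

27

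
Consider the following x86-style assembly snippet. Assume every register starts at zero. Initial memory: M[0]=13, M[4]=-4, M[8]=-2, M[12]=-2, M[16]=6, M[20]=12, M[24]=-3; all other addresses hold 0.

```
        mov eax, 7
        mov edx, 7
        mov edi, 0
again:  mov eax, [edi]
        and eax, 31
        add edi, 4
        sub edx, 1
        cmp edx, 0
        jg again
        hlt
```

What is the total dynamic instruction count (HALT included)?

mov eax, 7 → eax=7
mov edx, 7 → edx=7
mov edi, 0 → edi=0
mov eax, [edi] → eax=M[0]=13
and eax, 31 → eax=13&31=13
add edi, 4 → edi=0+4=4
sub edx, 1 → edx=7-1=6
cmp edx, 0  (cmp 6,0)
jg again: taken
mov eax, [edi] → eax=M[4]=-4
and eax, 31 → eax=(-4)&31=28
add edi, 4 → edi=4+4=8
sub edx, 1 → edx=6-1=5
cmp edx, 0  (cmp 5,0)
jg again: taken
mov eax, [edi] → eax=M[8]=-2
and eax, 31 → eax=(-2)&31=30
add edi, 4 → edi=8+4=12
sub edx, 1 → edx=5-1=4
cmp edx, 0  (cmp 4,0)
jg again: taken
mov eax, [edi] → eax=M[12]=-2
and eax, 31 → eax=(-2)&31=30
add edi, 4 → edi=12+4=16
sub edx, 1 → edx=4-1=3
cmp edx, 0  (cmp 3,0)
jg again: taken
mov eax, [edi] → eax=M[16]=6
and eax, 31 → eax=6&31=6
add edi, 4 → edi=16+4=20
sub edx, 1 → edx=3-1=2
cmp edx, 0  (cmp 2,0)
jg again: taken
mov eax, [edi] → eax=M[20]=12
and eax, 31 → eax=12&31=12
add edi, 4 → edi=20+4=24
sub edx, 1 → edx=2-1=1
cmp edx, 0  (cmp 1,0)
jg again: taken
mov eax, [edi] → eax=M[24]=-3
and eax, 31 → eax=(-3)&31=29
add edi, 4 → edi=24+4=28
sub edx, 1 → edx=1-1=0
cmp edx, 0  (cmp 0,0)
jg again: not taken
halt.
Total executed instructions: 46.

46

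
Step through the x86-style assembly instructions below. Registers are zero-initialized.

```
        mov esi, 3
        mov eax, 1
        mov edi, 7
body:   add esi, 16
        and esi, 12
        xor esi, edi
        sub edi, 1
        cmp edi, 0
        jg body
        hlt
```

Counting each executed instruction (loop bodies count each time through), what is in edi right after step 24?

4

after mov esi, 3: esi=3
after mov eax, 1: eax=1
after mov edi, 7: edi=7
after add esi, 16: esi=3+16=19
after and esi, 12: esi=19&12=0
after xor esi, edi: esi=0^7=7
after sub edi, 1: edi=7-1=6
cmp edi, 0  (cmp 6,0)
jg body: taken
after add esi, 16: esi=7+16=23
after and esi, 12: esi=23&12=4
after xor esi, edi: esi=4^6=2
after sub edi, 1: edi=6-1=5
cmp edi, 0  (cmp 5,0)
jg body: taken
after add esi, 16: esi=2+16=18
after and esi, 12: esi=18&12=0
after xor esi, edi: esi=0^5=5
after sub edi, 1: edi=5-1=4
cmp edi, 0  (cmp 4,0)
jg body: taken
after add esi, 16: esi=5+16=21
after and esi, 12: esi=21&12=4
after xor esi, edi: esi=4^4=0
After step 24: edi = 4.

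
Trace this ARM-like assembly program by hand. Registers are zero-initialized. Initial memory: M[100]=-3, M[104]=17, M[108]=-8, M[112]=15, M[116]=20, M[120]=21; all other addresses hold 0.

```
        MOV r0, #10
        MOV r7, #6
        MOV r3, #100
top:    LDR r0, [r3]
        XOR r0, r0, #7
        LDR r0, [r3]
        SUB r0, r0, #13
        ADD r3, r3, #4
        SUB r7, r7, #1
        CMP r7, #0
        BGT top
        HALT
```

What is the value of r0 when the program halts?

after MOV r0, #10: r0=10
after MOV r7, #6: r7=6
after MOV r3, #100: r3=100
after LDR r0, [r3]: r0=M[100]=-3
after XOR r0, r0, #7: r0=(-3)^7=-6
after LDR r0, [r3]: r0=M[100]=-3
after SUB r0, r0, #13: r0=(-3)-13=-16
after ADD r3, r3, #4: r3=100+4=104
after SUB r7, r7, #1: r7=6-1=5
CMP r7, #0  (cmp 5,0)
BGT top: taken
after LDR r0, [r3]: r0=M[104]=17
after XOR r0, r0, #7: r0=17^7=22
after LDR r0, [r3]: r0=M[104]=17
after SUB r0, r0, #13: r0=17-13=4
after ADD r3, r3, #4: r3=104+4=108
after SUB r7, r7, #1: r7=5-1=4
CMP r7, #0  (cmp 4,0)
BGT top: taken
after LDR r0, [r3]: r0=M[108]=-8
after XOR r0, r0, #7: r0=(-8)^7=-1
after LDR r0, [r3]: r0=M[108]=-8
after SUB r0, r0, #13: r0=(-8)-13=-21
after ADD r3, r3, #4: r3=108+4=112
after SUB r7, r7, #1: r7=4-1=3
CMP r7, #0  (cmp 3,0)
BGT top: taken
after LDR r0, [r3]: r0=M[112]=15
after XOR r0, r0, #7: r0=15^7=8
after LDR r0, [r3]: r0=M[112]=15
after SUB r0, r0, #13: r0=15-13=2
after ADD r3, r3, #4: r3=112+4=116
after SUB r7, r7, #1: r7=3-1=2
CMP r7, #0  (cmp 2,0)
BGT top: taken
after LDR r0, [r3]: r0=M[116]=20
after XOR r0, r0, #7: r0=20^7=19
after LDR r0, [r3]: r0=M[116]=20
after SUB r0, r0, #13: r0=20-13=7
after ADD r3, r3, #4: r3=116+4=120
after SUB r7, r7, #1: r7=2-1=1
CMP r7, #0  (cmp 1,0)
BGT top: taken
after LDR r0, [r3]: r0=M[120]=21
after XOR r0, r0, #7: r0=21^7=18
after LDR r0, [r3]: r0=M[120]=21
after SUB r0, r0, #13: r0=21-13=8
after ADD r3, r3, #4: r3=120+4=124
after SUB r7, r7, #1: r7=1-1=0
CMP r7, #0  (cmp 0,0)
BGT top: not taken
halt.

8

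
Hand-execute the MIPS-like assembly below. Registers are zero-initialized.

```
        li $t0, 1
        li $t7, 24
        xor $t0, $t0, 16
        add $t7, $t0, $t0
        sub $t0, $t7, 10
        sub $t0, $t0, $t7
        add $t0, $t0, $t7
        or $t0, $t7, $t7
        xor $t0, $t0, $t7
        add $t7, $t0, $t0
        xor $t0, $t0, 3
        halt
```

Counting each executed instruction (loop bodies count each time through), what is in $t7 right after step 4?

after li $t0, 1: $t0=1
after li $t7, 24: $t7=24
after xor $t0, $t0, 16: $t0=1^16=17
after add $t7, $t0, $t0: $t7=17+17=34
After step 4: $t7 = 34.

34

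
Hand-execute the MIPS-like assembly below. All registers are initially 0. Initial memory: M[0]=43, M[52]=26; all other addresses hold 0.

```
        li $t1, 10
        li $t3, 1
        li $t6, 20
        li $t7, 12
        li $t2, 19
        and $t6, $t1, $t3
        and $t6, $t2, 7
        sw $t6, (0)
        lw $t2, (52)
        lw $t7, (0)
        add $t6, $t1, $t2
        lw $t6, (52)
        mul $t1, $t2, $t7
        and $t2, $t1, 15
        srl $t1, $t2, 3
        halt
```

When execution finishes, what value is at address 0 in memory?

3

after li $t1, 10: $t1=10
after li $t3, 1: $t3=1
after li $t6, 20: $t6=20
after li $t7, 12: $t7=12
after li $t2, 19: $t2=19
after and $t6, $t1, $t3: $t6=10&1=0
after and $t6, $t2, 7: $t6=19&7=3
sw $t6, (0) → M[0]=3
after lw $t2, (52): $t2=M[52]=26
after lw $t7, (0): $t7=M[0]=3
after add $t6, $t1, $t2: $t6=10+26=36
after lw $t6, (52): $t6=M[52]=26
after mul $t1, $t2, $t7: $t1=26*3=78
after and $t2, $t1, 15: $t2=78&15=14
after srl $t1, $t2, 3: $t1=14>>3=1
halt.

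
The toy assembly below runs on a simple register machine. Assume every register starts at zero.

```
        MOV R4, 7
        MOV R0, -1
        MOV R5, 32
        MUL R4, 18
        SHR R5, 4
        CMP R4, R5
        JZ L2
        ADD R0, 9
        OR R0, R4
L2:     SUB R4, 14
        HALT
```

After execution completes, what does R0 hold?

126

after MOV R4, 7: R4=7
after MOV R0, -1: R0=-1
after MOV R5, 32: R5=32
after MUL R4, 18: R4=7*18=126
after SHR R5, 4: R5=32>>4=2
CMP R4, R5  (cmp 126,2)
JZ L2: not taken
after ADD R0, 9: R0=(-1)+9=8
after OR R0, R4: R0=8|126=126
after SUB R4, 14: R4=126-14=112
halt.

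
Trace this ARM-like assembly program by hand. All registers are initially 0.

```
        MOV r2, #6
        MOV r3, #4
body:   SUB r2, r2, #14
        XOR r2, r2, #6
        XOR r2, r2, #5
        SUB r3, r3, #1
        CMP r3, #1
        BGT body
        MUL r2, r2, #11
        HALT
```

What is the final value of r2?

after MOV r2, #6: r2=6
after MOV r3, #4: r3=4
after SUB r2, r2, #14: r2=6-14=-8
after XOR r2, r2, #6: r2=(-8)^6=-2
after XOR r2, r2, #5: r2=(-2)^5=-5
after SUB r3, r3, #1: r3=4-1=3
CMP r3, #1  (cmp 3,1)
BGT body: taken
after SUB r2, r2, #14: r2=(-5)-14=-19
after XOR r2, r2, #6: r2=(-19)^6=-21
after XOR r2, r2, #5: r2=(-21)^5=-18
after SUB r3, r3, #1: r3=3-1=2
CMP r3, #1  (cmp 2,1)
BGT body: taken
after SUB r2, r2, #14: r2=(-18)-14=-32
after XOR r2, r2, #6: r2=(-32)^6=-26
after XOR r2, r2, #5: r2=(-26)^5=-29
after SUB r3, r3, #1: r3=2-1=1
CMP r3, #1  (cmp 1,1)
BGT body: not taken
after MUL r2, r2, #11: r2=(-29)*11=-319
halt.

-319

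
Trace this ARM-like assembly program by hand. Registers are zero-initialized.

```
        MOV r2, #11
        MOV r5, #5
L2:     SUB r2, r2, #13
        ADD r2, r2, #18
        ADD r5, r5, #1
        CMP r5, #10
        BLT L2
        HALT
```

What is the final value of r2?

MOV r2, #11 → r2=11
MOV r5, #5 → r5=5
SUB r2, r2, #13 → r2=11-13=-2
ADD r2, r2, #18 → r2=(-2)+18=16
ADD r5, r5, #1 → r5=5+1=6
CMP r5, #10  (cmp 6,10)
BLT L2: taken
SUB r2, r2, #13 → r2=16-13=3
ADD r2, r2, #18 → r2=3+18=21
ADD r5, r5, #1 → r5=6+1=7
CMP r5, #10  (cmp 7,10)
BLT L2: taken
SUB r2, r2, #13 → r2=21-13=8
ADD r2, r2, #18 → r2=8+18=26
ADD r5, r5, #1 → r5=7+1=8
CMP r5, #10  (cmp 8,10)
BLT L2: taken
SUB r2, r2, #13 → r2=26-13=13
ADD r2, r2, #18 → r2=13+18=31
ADD r5, r5, #1 → r5=8+1=9
CMP r5, #10  (cmp 9,10)
BLT L2: taken
SUB r2, r2, #13 → r2=31-13=18
ADD r2, r2, #18 → r2=18+18=36
ADD r5, r5, #1 → r5=9+1=10
CMP r5, #10  (cmp 10,10)
BLT L2: not taken
halt.

36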